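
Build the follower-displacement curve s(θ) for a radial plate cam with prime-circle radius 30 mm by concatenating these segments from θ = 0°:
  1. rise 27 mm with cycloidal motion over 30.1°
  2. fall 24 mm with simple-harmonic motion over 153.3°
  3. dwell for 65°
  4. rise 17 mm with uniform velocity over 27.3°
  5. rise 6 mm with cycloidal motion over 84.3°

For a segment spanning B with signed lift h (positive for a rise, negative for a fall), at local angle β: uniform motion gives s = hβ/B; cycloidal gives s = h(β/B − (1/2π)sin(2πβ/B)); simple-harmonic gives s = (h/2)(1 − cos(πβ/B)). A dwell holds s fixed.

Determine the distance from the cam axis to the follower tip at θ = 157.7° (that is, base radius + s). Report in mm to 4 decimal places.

seg 1 [0°–30.1°] cycloidal, h=27: full span → s += 27 → s = 27.0000
seg 2 [30.1°–183.4°] simple-harmonic, h=-24: θ=157.7° here. β=127.6, B=153.3. -24/2·(1 − cos(π·0.8324)) = -22.3738 → s = 4.6262
radial distance = base radius + s = 30 + 4.6262 = 34.6262

34.6262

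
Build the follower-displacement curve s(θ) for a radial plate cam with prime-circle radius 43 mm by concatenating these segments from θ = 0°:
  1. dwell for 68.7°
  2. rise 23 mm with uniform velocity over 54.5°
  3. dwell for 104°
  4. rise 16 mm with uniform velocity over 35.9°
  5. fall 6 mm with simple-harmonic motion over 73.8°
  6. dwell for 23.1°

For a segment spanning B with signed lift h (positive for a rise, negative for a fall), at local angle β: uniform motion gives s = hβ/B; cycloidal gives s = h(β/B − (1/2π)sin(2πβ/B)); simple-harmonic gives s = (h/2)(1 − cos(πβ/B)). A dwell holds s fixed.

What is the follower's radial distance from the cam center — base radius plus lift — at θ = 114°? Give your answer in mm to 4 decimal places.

seg 1 [0°–68.7°] dwell: s stays 0.0000
seg 2 [68.7°–123.2°] uniform, h=23: θ=114° here. β=45.3, B=54.5. 23·45.3/54.5 = 19.1174 → s = 19.1174
radial distance = base radius + s = 43 + 19.1174 = 62.1174

62.1174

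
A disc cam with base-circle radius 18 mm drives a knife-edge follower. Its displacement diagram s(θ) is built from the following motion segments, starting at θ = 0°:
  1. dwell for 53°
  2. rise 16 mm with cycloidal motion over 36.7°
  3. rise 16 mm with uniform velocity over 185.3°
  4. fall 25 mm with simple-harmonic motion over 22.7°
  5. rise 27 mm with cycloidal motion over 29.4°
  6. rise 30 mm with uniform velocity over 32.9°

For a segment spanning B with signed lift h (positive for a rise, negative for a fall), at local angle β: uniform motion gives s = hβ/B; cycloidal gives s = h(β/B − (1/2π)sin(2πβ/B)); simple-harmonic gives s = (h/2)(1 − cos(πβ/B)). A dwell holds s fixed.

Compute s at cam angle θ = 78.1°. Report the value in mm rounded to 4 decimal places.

seg 1 [0°–53°] dwell: s stays 0.0000
seg 2 [53°–89.7°] cycloidal, h=16: θ=78.1° here. β=25.1, B=36.7. 16·(0.6839 − sin(2π·0.6839)/(2π)) = 13.2729 → s = 13.2729

13.2729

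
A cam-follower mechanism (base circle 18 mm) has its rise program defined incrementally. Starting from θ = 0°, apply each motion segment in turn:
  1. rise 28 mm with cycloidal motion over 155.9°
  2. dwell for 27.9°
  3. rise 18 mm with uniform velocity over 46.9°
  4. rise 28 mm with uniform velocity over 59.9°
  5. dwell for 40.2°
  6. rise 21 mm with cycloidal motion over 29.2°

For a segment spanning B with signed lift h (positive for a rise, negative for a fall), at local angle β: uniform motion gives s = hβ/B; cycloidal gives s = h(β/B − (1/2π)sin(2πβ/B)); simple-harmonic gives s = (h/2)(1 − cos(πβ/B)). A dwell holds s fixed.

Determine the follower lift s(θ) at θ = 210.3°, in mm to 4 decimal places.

seg 1 [0°–155.9°] cycloidal, h=28: full span → s += 28 → s = 28.0000
seg 2 [155.9°–183.8°] dwell: s stays 28.0000
seg 3 [183.8°–230.7°] uniform, h=18: θ=210.3° here. β=26.5, B=46.9. 18·26.5/46.9 = 10.1706 → s = 38.1706

38.1706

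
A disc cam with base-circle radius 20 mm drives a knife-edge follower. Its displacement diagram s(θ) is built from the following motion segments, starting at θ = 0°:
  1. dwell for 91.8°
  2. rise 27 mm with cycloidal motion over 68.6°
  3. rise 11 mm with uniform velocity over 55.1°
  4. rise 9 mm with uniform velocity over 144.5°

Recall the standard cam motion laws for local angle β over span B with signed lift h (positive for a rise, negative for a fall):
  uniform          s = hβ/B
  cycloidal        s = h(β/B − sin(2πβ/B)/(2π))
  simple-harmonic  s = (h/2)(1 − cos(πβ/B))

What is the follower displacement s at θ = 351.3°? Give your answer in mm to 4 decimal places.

seg 1 [0°–91.8°] dwell: s stays 0.0000
seg 2 [91.8°–160.4°] cycloidal, h=27: full span → s += 27 → s = 27.0000
seg 3 [160.4°–215.5°] uniform, h=11: full span → s += 11 → s = 38.0000
seg 4 [215.5°–360°] uniform, h=9: θ=351.3° here. β=135.8, B=144.5. 9·135.8/144.5 = 8.4581 → s = 46.4581

46.4581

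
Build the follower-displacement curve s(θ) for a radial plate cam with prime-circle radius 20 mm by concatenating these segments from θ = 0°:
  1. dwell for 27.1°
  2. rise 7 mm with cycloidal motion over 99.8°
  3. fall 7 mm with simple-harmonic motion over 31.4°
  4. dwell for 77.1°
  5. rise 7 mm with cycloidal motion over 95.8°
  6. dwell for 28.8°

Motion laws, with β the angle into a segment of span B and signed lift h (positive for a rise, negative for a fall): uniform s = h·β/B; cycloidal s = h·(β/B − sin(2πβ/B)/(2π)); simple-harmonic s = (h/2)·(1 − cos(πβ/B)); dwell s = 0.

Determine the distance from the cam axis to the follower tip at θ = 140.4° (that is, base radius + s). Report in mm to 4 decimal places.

seg 1 [0°–27.1°] dwell: s stays 0.0000
seg 2 [27.1°–126.9°] cycloidal, h=7: full span → s += 7 → s = 7.0000
seg 3 [126.9°–158.3°] simple-harmonic, h=-7: θ=140.4° here. β=13.5, B=31.4. -7/2·(1 − cos(π·0.4299)) = -2.7358 → s = 4.2642
radial distance = base radius + s = 20 + 4.2642 = 24.2642

24.2642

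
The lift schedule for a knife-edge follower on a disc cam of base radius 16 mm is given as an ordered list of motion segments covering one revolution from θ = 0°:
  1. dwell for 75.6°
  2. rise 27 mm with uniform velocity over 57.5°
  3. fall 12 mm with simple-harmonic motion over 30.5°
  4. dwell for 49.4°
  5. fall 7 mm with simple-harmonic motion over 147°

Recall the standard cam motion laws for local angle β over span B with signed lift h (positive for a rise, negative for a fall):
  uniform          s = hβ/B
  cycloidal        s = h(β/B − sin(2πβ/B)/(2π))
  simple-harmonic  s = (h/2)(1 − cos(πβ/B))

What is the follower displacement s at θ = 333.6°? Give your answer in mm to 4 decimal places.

seg 1 [0°–75.6°] dwell: s stays 0.0000
seg 2 [75.6°–133.1°] uniform, h=27: full span → s += 27 → s = 27.0000
seg 3 [133.1°–163.6°] simple-harmonic, h=-12: full span → s += -12 → s = 15.0000
seg 4 [163.6°–213°] dwell: s stays 15.0000
seg 5 [213°–360°] simple-harmonic, h=-7: θ=333.6° here. β=120.6, B=147. -7/2·(1 − cos(π·0.8204)) = -6.4576 → s = 8.5424

8.5424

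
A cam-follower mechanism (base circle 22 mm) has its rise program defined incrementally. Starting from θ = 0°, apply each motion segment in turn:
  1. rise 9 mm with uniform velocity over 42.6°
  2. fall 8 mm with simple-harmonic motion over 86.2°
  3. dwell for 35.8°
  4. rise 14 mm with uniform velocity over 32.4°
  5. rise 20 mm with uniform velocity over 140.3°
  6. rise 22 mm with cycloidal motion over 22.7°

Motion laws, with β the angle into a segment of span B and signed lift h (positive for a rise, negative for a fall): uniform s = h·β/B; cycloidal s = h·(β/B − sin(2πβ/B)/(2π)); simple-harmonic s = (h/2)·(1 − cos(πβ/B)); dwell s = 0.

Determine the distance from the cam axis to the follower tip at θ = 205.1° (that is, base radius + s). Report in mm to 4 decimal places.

seg 1 [0°–42.6°] uniform, h=9: full span → s += 9 → s = 9.0000
seg 2 [42.6°–128.8°] simple-harmonic, h=-8: full span → s += -8 → s = 1.0000
seg 3 [128.8°–164.6°] dwell: s stays 1.0000
seg 4 [164.6°–197°] uniform, h=14: full span → s += 14 → s = 15.0000
seg 5 [197°–337.3°] uniform, h=20: θ=205.1° here. β=8.1, B=140.3. 20·8.1/140.3 = 1.1547 → s = 16.1547
radial distance = base radius + s = 22 + 16.1547 = 38.1547

38.1547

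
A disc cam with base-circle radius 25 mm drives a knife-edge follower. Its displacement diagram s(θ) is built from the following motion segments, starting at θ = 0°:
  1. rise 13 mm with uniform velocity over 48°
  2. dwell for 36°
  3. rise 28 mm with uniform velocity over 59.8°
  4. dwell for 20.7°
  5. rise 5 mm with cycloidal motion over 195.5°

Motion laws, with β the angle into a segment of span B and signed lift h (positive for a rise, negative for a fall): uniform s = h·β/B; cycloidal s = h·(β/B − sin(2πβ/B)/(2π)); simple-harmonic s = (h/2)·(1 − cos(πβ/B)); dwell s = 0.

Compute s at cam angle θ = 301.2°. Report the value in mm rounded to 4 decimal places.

seg 1 [0°–48°] uniform, h=13: full span → s += 13 → s = 13.0000
seg 2 [48°–84°] dwell: s stays 13.0000
seg 3 [84°–143.8°] uniform, h=28: full span → s += 28 → s = 41.0000
seg 4 [143.8°–164.5°] dwell: s stays 41.0000
seg 5 [164.5°–360°] cycloidal, h=5: θ=301.2° here. β=136.7, B=195.5. 5·(0.6992 − sin(2π·0.6992)/(2π)) = 4.2518 → s = 45.2518

45.2518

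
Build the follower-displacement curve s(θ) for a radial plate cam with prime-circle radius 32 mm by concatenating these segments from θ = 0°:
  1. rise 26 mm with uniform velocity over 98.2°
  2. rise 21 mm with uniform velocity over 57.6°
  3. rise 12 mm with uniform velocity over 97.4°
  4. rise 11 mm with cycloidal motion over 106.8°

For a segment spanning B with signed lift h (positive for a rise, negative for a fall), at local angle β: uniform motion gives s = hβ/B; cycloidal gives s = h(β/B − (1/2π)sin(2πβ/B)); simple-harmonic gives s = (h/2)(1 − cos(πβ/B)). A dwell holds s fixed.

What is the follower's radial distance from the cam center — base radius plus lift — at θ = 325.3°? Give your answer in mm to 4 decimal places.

seg 1 [0°–98.2°] uniform, h=26: full span → s += 26 → s = 26.0000
seg 2 [98.2°–155.8°] uniform, h=21: full span → s += 21 → s = 47.0000
seg 3 [155.8°–253.2°] uniform, h=12: full span → s += 12 → s = 59.0000
seg 4 [253.2°–360°] cycloidal, h=11: θ=325.3° here. β=72.1, B=106.8. 11·(0.6751 − sin(2π·0.6751)/(2π)) = 8.9864 → s = 67.9864
radial distance = base radius + s = 32 + 67.9864 = 99.9864

99.9864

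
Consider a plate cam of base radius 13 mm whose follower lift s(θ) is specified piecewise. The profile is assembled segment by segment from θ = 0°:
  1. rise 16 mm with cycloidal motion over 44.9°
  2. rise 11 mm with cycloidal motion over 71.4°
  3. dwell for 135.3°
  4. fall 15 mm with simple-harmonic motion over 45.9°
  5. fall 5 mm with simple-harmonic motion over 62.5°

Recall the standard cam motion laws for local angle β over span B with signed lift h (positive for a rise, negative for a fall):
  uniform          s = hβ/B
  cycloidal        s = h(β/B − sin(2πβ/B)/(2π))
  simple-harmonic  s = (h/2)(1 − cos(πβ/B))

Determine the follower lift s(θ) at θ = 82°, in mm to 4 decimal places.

seg 1 [0°–44.9°] cycloidal, h=16: full span → s += 16 → s = 16.0000
seg 2 [44.9°–116.3°] cycloidal, h=11: θ=82° here. β=37.1, B=71.4. 11·(0.5196 − sin(2π·0.5196)/(2π)) = 5.9308 → s = 21.9308

21.9308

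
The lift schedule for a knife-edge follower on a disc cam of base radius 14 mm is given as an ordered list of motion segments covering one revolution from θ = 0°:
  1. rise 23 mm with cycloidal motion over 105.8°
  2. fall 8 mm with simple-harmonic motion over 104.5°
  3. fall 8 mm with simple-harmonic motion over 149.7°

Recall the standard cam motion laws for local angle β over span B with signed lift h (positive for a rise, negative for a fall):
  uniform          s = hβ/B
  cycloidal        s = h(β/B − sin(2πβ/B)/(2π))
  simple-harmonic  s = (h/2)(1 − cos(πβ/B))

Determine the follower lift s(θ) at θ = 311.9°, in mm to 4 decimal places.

seg 1 [0°–105.8°] cycloidal, h=23: full span → s += 23 → s = 23.0000
seg 2 [105.8°–210.3°] simple-harmonic, h=-8: full span → s += -8 → s = 15.0000
seg 3 [210.3°–360°] simple-harmonic, h=-8: θ=311.9° here. β=101.6, B=149.7. -8/2·(1 − cos(π·0.6787)) = -6.1294 → s = 8.8706

8.8706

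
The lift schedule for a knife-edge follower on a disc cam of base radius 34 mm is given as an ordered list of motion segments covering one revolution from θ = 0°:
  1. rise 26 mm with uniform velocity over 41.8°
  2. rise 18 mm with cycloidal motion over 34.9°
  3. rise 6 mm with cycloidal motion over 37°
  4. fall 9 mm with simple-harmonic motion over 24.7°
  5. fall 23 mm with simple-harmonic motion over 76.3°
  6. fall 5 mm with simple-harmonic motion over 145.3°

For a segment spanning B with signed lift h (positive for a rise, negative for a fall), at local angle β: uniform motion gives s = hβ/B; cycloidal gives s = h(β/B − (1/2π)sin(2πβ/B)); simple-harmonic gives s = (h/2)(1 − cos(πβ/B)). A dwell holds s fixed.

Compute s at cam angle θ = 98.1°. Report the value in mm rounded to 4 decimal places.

seg 1 [0°–41.8°] uniform, h=26: full span → s += 26 → s = 26.0000
seg 2 [41.8°–76.7°] cycloidal, h=18: full span → s += 18 → s = 44.0000
seg 3 [76.7°–113.7°] cycloidal, h=6: θ=98.1° here. β=21.4, B=37. 6·(0.5784 − sin(2π·0.5784)/(2π)) = 3.9218 → s = 47.9218

47.9218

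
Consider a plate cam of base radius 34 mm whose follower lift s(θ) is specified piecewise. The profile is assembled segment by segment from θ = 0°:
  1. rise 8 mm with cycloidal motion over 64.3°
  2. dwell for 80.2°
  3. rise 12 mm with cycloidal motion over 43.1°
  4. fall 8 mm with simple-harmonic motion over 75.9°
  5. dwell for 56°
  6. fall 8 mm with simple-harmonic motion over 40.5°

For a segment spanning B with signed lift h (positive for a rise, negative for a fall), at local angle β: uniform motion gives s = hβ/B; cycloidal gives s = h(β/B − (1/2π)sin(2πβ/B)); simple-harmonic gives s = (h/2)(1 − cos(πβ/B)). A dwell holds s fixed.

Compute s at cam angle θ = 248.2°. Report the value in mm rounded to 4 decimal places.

seg 1 [0°–64.3°] cycloidal, h=8: full span → s += 8 → s = 8.0000
seg 2 [64.3°–144.5°] dwell: s stays 8.0000
seg 3 [144.5°–187.6°] cycloidal, h=12: full span → s += 12 → s = 20.0000
seg 4 [187.6°–263.5°] simple-harmonic, h=-8: θ=248.2° here. β=60.6, B=75.9. -8/2·(1 − cos(π·0.7984)) = -7.2244 → s = 12.7756

12.7756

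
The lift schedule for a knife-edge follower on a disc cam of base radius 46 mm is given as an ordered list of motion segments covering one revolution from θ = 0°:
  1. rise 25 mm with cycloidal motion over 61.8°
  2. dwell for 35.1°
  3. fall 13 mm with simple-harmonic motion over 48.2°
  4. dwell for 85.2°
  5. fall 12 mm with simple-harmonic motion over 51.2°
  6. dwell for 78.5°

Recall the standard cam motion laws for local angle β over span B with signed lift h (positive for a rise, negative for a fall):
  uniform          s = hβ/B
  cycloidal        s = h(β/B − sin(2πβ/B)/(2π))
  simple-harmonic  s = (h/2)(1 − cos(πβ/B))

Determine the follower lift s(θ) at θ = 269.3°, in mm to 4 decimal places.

seg 1 [0°–61.8°] cycloidal, h=25: full span → s += 25 → s = 25.0000
seg 2 [61.8°–96.9°] dwell: s stays 25.0000
seg 3 [96.9°–145.1°] simple-harmonic, h=-13: full span → s += -13 → s = 12.0000
seg 4 [145.1°–230.3°] dwell: s stays 12.0000
seg 5 [230.3°–281.5°] simple-harmonic, h=-12: θ=269.3° here. β=39, B=51.2. -12/2·(1 − cos(π·0.7617)) = -10.3959 → s = 1.6041

1.6041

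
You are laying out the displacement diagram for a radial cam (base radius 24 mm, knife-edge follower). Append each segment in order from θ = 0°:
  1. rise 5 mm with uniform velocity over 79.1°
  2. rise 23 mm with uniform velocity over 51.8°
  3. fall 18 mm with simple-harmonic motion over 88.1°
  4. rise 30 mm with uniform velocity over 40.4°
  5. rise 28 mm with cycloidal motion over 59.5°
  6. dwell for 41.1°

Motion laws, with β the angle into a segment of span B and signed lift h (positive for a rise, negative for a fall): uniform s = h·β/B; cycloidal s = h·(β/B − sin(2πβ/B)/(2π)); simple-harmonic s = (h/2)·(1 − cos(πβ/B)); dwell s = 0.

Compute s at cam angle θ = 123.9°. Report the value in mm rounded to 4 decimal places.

seg 1 [0°–79.1°] uniform, h=5: full span → s += 5 → s = 5.0000
seg 2 [79.1°–130.9°] uniform, h=23: θ=123.9° here. β=44.8, B=51.8. 23·44.8/51.8 = 19.8919 → s = 24.8919

24.8919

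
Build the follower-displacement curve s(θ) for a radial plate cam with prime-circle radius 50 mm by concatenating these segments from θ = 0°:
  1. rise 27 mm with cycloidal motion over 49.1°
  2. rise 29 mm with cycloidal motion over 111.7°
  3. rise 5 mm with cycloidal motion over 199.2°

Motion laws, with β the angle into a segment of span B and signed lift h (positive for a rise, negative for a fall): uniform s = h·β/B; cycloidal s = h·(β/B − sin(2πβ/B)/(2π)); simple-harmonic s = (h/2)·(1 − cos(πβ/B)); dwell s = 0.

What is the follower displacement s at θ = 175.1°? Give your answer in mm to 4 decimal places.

seg 1 [0°–49.1°] cycloidal, h=27: full span → s += 27 → s = 27.0000
seg 2 [49.1°–160.8°] cycloidal, h=29: full span → s += 29 → s = 56.0000
seg 3 [160.8°–360°] cycloidal, h=5: θ=175.1° here. β=14.3, B=199.2. 5·(0.0718 − sin(2π·0.0718)/(2π)) = 0.0120 → s = 56.0120

56.0120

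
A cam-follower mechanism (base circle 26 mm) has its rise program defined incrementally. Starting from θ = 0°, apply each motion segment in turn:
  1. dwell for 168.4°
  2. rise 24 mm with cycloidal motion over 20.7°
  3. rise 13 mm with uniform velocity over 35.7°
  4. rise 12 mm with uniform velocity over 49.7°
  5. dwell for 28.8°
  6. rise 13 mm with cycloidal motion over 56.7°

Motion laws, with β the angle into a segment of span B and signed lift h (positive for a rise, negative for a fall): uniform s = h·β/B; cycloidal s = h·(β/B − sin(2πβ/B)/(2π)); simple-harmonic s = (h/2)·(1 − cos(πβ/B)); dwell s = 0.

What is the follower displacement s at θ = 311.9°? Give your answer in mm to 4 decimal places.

seg 1 [0°–168.4°] dwell: s stays 0.0000
seg 2 [168.4°–189.1°] cycloidal, h=24: full span → s += 24 → s = 24.0000
seg 3 [189.1°–224.8°] uniform, h=13: full span → s += 13 → s = 37.0000
seg 4 [224.8°–274.5°] uniform, h=12: full span → s += 12 → s = 49.0000
seg 5 [274.5°–303.3°] dwell: s stays 49.0000
seg 6 [303.3°–360°] cycloidal, h=13: θ=311.9° here. β=8.6, B=56.7. 13·(0.1517 − sin(2π·0.1517)/(2π)) = 0.2852 → s = 49.2852

49.2852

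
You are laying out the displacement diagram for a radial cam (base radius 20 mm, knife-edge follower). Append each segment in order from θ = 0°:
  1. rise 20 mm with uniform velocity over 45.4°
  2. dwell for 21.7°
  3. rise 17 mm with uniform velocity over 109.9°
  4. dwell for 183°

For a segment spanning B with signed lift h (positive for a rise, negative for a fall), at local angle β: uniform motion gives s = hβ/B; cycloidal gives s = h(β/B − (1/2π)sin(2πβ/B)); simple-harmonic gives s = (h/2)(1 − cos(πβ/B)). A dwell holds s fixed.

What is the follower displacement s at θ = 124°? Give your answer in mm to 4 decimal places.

seg 1 [0°–45.4°] uniform, h=20: full span → s += 20 → s = 20.0000
seg 2 [45.4°–67.1°] dwell: s stays 20.0000
seg 3 [67.1°–177°] uniform, h=17: θ=124° here. β=56.9, B=109.9. 17·56.9/109.9 = 8.8016 → s = 28.8016

28.8016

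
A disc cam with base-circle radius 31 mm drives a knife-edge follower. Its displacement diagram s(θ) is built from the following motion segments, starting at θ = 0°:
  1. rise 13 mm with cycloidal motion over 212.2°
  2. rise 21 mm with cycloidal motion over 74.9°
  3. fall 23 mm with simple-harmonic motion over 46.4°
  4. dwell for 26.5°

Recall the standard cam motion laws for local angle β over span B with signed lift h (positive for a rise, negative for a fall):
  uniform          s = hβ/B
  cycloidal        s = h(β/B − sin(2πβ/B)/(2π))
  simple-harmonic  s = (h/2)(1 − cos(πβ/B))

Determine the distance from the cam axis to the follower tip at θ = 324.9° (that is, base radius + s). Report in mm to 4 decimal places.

seg 1 [0°–212.2°] cycloidal, h=13: full span → s += 13 → s = 13.0000
seg 2 [212.2°–287.1°] cycloidal, h=21: full span → s += 21 → s = 34.0000
seg 3 [287.1°–333.5°] simple-harmonic, h=-23: θ=324.9° here. β=37.8, B=46.4. -23/2·(1 − cos(π·0.8147)) = -21.1049 → s = 12.8951
radial distance = base radius + s = 31 + 12.8951 = 43.8951

43.8951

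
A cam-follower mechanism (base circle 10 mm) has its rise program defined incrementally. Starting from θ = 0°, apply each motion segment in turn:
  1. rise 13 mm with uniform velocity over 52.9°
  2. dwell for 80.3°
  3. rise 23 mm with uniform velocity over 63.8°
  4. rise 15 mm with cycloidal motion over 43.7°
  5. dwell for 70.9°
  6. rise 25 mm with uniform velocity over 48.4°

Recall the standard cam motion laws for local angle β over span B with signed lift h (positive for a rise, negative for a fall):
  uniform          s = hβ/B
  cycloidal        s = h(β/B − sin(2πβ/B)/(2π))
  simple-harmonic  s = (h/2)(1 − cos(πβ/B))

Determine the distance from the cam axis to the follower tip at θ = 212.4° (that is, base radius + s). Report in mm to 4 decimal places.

seg 1 [0°–52.9°] uniform, h=13: full span → s += 13 → s = 13.0000
seg 2 [52.9°–133.2°] dwell: s stays 13.0000
seg 3 [133.2°–197°] uniform, h=23: full span → s += 23 → s = 36.0000
seg 4 [197°–240.7°] cycloidal, h=15: θ=212.4° here. β=15.4, B=43.7. 15·(0.3524 − sin(2π·0.3524)/(2π)) = 3.3761 → s = 39.3761
radial distance = base radius + s = 10 + 39.3761 = 49.3761

49.3761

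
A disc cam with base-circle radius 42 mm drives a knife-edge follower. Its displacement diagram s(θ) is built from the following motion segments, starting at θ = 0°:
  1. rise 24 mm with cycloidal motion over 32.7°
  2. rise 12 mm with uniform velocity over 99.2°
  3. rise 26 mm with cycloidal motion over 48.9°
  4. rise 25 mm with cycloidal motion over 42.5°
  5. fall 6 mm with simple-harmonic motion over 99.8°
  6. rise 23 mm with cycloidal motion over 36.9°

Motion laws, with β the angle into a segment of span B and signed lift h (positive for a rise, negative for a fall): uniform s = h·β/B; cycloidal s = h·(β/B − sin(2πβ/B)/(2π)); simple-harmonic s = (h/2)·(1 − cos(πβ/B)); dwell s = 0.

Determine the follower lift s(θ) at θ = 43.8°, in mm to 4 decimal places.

seg 1 [0°–32.7°] cycloidal, h=24: full span → s += 24 → s = 24.0000
seg 2 [32.7°–131.9°] uniform, h=12: θ=43.8° here. β=11.1, B=99.2. 12·11.1/99.2 = 1.3427 → s = 25.3427

25.3427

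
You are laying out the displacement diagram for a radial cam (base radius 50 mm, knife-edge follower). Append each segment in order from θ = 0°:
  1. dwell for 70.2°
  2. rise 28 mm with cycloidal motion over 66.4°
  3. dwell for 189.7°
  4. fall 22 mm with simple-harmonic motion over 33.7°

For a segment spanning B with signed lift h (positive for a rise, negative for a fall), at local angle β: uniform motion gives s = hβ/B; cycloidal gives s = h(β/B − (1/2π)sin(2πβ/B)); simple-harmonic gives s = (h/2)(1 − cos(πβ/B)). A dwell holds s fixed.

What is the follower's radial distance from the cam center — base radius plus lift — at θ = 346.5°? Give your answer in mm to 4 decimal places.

seg 1 [0°–70.2°] dwell: s stays 0.0000
seg 2 [70.2°–136.6°] cycloidal, h=28: full span → s += 28 → s = 28.0000
seg 3 [136.6°–326.3°] dwell: s stays 28.0000
seg 4 [326.3°–360°] simple-harmonic, h=-22: θ=346.5° here. β=20.2, B=33.7. -22/2·(1 − cos(π·0.5994)) = -14.3797 → s = 13.6203
radial distance = base radius + s = 50 + 13.6203 = 63.6203

63.6203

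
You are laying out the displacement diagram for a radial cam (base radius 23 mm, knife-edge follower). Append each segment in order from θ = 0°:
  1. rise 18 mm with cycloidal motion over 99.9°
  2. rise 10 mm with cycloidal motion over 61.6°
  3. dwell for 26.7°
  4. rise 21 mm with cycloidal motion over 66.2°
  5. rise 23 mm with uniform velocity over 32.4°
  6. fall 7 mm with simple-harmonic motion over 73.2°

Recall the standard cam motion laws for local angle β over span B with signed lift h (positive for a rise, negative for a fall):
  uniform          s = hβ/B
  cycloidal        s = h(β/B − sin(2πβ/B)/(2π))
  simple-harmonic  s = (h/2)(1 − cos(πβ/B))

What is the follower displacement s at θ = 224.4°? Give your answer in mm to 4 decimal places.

seg 1 [0°–99.9°] cycloidal, h=18: full span → s += 18 → s = 18.0000
seg 2 [99.9°–161.5°] cycloidal, h=10: full span → s += 10 → s = 28.0000
seg 3 [161.5°–188.2°] dwell: s stays 28.0000
seg 4 [188.2°–254.4°] cycloidal, h=21: θ=224.4° here. β=36.2, B=66.2. 21·(0.5468 − sin(2π·0.5468)/(2π)) = 12.4526 → s = 40.4526

40.4526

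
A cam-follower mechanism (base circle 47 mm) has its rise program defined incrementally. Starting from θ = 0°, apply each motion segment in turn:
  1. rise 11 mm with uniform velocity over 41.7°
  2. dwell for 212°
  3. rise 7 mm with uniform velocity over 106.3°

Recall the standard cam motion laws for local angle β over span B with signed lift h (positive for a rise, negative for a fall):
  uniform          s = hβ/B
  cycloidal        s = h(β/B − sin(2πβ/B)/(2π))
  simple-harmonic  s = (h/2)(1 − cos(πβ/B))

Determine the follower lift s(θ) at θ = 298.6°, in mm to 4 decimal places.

seg 1 [0°–41.7°] uniform, h=11: full span → s += 11 → s = 11.0000
seg 2 [41.7°–253.7°] dwell: s stays 11.0000
seg 3 [253.7°–360°] uniform, h=7: θ=298.6° here. β=44.9, B=106.3. 7·44.9/106.3 = 2.9567 → s = 13.9567

13.9567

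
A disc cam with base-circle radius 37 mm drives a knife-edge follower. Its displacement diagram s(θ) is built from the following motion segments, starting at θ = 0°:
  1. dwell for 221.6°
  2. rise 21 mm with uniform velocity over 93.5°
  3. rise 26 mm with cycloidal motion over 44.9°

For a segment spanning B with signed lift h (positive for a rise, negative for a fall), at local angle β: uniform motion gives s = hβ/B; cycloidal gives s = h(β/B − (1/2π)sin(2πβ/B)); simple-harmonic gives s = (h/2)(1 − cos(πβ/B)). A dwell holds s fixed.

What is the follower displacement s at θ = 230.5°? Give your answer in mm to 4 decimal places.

seg 1 [0°–221.6°] dwell: s stays 0.0000
seg 2 [221.6°–315.1°] uniform, h=21: θ=230.5° here. β=8.9, B=93.5. 21·8.9/93.5 = 1.9989 → s = 1.9989

1.9989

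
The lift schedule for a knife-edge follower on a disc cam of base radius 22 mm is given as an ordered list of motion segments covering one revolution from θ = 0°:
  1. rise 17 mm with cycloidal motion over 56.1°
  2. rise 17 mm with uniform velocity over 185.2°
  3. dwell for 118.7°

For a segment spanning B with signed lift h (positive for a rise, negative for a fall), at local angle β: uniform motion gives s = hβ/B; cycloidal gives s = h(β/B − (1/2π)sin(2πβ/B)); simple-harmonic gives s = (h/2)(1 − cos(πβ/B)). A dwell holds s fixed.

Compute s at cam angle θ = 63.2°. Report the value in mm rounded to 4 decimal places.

seg 1 [0°–56.1°] cycloidal, h=17: full span → s += 17 → s = 17.0000
seg 2 [56.1°–241.3°] uniform, h=17: θ=63.2° here. β=7.1, B=185.2. 17·7.1/185.2 = 0.6517 → s = 17.6517

17.6517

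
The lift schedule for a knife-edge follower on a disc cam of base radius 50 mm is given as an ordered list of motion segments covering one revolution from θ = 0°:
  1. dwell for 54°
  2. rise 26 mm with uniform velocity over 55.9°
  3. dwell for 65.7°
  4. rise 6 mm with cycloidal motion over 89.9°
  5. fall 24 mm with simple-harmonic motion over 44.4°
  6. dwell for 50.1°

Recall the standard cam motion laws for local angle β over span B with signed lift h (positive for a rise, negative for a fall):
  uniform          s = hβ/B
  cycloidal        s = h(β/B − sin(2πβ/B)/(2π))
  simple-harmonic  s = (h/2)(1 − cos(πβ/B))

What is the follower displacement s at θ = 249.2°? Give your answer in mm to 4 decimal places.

seg 1 [0°–54°] dwell: s stays 0.0000
seg 2 [54°–109.9°] uniform, h=26: full span → s += 26 → s = 26.0000
seg 3 [109.9°–175.6°] dwell: s stays 26.0000
seg 4 [175.6°–265.5°] cycloidal, h=6: θ=249.2° here. β=73.6, B=89.9. 6·(0.8187 − sin(2π·0.8187)/(2π)) = 5.7795 → s = 31.7795

31.7795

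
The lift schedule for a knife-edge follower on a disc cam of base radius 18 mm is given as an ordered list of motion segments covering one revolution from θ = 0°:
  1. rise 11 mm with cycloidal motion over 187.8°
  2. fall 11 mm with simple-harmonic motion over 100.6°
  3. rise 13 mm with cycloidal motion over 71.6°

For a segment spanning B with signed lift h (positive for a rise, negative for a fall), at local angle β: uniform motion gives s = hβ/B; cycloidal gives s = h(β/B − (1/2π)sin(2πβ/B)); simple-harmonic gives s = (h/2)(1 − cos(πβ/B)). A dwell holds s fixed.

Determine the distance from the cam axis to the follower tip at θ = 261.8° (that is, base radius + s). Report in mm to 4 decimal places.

seg 1 [0°–187.8°] cycloidal, h=11: full span → s += 11 → s = 11.0000
seg 2 [187.8°–288.4°] simple-harmonic, h=-11: θ=261.8° here. β=74, B=100.6. -11/2·(1 − cos(π·0.7356)) = -9.2091 → s = 1.7909
radial distance = base radius + s = 18 + 1.7909 = 19.7909

19.7909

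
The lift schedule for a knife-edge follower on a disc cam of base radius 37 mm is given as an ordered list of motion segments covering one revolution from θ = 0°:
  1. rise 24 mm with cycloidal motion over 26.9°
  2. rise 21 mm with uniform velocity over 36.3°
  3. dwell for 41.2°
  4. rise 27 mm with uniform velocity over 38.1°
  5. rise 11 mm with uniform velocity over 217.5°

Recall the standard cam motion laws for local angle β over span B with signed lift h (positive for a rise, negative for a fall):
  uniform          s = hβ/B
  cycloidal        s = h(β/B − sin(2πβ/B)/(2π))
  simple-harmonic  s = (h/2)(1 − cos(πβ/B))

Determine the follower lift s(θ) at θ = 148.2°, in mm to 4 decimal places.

seg 1 [0°–26.9°] cycloidal, h=24: full span → s += 24 → s = 24.0000
seg 2 [26.9°–63.2°] uniform, h=21: full span → s += 21 → s = 45.0000
seg 3 [63.2°–104.4°] dwell: s stays 45.0000
seg 4 [104.4°–142.5°] uniform, h=27: full span → s += 27 → s = 72.0000
seg 5 [142.5°–360°] uniform, h=11: θ=148.2° here. β=5.7, B=217.5. 11·5.7/217.5 = 0.2883 → s = 72.2883

72.2883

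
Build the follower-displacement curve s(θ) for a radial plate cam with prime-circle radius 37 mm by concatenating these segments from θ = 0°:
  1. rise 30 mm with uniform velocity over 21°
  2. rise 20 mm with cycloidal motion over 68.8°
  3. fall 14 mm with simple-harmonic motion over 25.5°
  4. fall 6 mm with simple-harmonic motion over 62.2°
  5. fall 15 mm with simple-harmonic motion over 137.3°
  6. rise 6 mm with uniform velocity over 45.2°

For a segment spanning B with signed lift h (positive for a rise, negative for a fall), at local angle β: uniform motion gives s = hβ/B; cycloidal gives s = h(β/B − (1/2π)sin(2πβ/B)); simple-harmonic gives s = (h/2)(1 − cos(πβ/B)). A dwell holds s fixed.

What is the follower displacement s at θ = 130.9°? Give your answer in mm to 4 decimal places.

seg 1 [0°–21°] uniform, h=30: full span → s += 30 → s = 30.0000
seg 2 [21°–89.8°] cycloidal, h=20: full span → s += 20 → s = 50.0000
seg 3 [89.8°–115.3°] simple-harmonic, h=-14: full span → s += -14 → s = 36.0000
seg 4 [115.3°–177.5°] simple-harmonic, h=-6: θ=130.9° here. β=15.6, B=62.2. -6/2·(1 − cos(π·0.2508)) = -0.8840 → s = 35.1160

35.1160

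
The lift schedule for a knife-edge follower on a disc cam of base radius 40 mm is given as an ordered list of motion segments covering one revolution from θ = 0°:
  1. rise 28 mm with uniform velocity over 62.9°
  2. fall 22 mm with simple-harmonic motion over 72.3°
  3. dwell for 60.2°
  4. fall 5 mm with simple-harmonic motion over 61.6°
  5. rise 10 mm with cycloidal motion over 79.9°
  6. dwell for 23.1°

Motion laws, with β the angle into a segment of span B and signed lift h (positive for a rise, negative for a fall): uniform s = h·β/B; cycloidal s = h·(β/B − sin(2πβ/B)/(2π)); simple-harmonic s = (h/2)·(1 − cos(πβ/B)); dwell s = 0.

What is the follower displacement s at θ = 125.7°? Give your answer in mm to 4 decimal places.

seg 1 [0°–62.9°] uniform, h=28: full span → s += 28 → s = 28.0000
seg 2 [62.9°–135.2°] simple-harmonic, h=-22: θ=125.7° here. β=62.8, B=72.3. -22/2·(1 − cos(π·0.8686)) = -21.0760 → s = 6.9240

6.9240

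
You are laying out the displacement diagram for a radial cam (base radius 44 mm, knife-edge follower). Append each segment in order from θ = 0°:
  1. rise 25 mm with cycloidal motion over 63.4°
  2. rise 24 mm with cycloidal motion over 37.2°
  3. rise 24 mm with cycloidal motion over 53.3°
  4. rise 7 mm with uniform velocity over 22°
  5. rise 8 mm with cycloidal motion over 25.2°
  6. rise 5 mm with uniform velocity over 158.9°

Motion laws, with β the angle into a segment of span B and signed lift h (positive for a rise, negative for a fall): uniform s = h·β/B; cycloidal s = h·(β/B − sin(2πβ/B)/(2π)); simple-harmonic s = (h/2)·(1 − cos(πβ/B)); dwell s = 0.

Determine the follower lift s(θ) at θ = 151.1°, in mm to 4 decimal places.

seg 1 [0°–63.4°] cycloidal, h=25: full span → s += 25 → s = 25.0000
seg 2 [63.4°–100.6°] cycloidal, h=24: full span → s += 24 → s = 49.0000
seg 3 [100.6°–153.9°] cycloidal, h=24: θ=151.1° here. β=50.5, B=53.3. 24·(0.9475 − sin(2π·0.9475)/(2π)) = 23.9772 → s = 72.9772

72.9772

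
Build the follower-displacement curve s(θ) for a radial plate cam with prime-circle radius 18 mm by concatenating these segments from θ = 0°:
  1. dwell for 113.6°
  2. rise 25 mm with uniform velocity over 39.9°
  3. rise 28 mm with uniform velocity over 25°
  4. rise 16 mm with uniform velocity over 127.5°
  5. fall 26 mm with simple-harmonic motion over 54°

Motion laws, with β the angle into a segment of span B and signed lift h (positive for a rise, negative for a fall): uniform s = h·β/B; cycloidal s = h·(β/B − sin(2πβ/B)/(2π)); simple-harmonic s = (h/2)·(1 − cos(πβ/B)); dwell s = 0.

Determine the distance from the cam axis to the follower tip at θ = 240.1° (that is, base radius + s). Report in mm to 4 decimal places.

seg 1 [0°–113.6°] dwell: s stays 0.0000
seg 2 [113.6°–153.5°] uniform, h=25: full span → s += 25 → s = 25.0000
seg 3 [153.5°–178.5°] uniform, h=28: full span → s += 28 → s = 53.0000
seg 4 [178.5°–306°] uniform, h=16: θ=240.1° here. β=61.6, B=127.5. 16·61.6/127.5 = 7.7302 → s = 60.7302
radial distance = base radius + s = 18 + 60.7302 = 78.7302

78.7302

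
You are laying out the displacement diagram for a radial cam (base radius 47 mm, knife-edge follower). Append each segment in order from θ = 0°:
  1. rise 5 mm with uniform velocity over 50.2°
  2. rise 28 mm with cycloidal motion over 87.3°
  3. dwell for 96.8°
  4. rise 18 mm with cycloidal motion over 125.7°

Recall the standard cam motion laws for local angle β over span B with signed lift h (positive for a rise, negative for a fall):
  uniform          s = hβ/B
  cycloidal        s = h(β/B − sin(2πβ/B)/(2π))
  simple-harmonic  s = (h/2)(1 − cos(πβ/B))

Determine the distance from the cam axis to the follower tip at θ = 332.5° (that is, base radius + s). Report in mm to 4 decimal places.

seg 1 [0°–50.2°] uniform, h=5: full span → s += 5 → s = 5.0000
seg 2 [50.2°–137.5°] cycloidal, h=28: full span → s += 28 → s = 33.0000
seg 3 [137.5°–234.3°] dwell: s stays 33.0000
seg 4 [234.3°–360°] cycloidal, h=18: θ=332.5° here. β=98.2, B=125.7. 18·(0.7812 − sin(2π·0.7812)/(2π)) = 16.8719 → s = 49.8719
radial distance = base radius + s = 47 + 49.8719 = 96.8719

96.8719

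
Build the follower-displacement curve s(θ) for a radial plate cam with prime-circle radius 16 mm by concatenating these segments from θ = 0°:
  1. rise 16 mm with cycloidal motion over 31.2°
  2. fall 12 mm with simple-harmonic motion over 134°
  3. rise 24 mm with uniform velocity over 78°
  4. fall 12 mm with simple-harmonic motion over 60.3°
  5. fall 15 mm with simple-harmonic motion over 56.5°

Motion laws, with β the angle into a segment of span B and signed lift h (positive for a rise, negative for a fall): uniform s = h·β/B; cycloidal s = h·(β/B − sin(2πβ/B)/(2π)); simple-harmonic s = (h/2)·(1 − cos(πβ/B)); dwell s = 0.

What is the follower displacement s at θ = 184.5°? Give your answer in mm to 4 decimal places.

seg 1 [0°–31.2°] cycloidal, h=16: full span → s += 16 → s = 16.0000
seg 2 [31.2°–165.2°] simple-harmonic, h=-12: full span → s += -12 → s = 4.0000
seg 3 [165.2°–243.2°] uniform, h=24: θ=184.5° here. β=19.3, B=78. 24·19.3/78 = 5.9385 → s = 9.9385

9.9385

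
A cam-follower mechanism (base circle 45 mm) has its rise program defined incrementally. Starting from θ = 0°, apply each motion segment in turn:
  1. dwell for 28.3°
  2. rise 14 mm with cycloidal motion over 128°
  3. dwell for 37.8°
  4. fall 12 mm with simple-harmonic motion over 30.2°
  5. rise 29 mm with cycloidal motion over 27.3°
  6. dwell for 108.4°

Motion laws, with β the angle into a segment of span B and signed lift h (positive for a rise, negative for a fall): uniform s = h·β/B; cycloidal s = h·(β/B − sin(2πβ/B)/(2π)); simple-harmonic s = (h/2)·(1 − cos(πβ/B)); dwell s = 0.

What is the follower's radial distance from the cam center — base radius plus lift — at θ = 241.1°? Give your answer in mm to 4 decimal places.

seg 1 [0°–28.3°] dwell: s stays 0.0000
seg 2 [28.3°–156.3°] cycloidal, h=14: full span → s += 14 → s = 14.0000
seg 3 [156.3°–194.1°] dwell: s stays 14.0000
seg 4 [194.1°–224.3°] simple-harmonic, h=-12: full span → s += -12 → s = 2.0000
seg 5 [224.3°–251.6°] cycloidal, h=29: θ=241.1° here. β=16.8, B=27.3. 29·(0.6154 − sin(2π·0.6154)/(2π)) = 20.9068 → s = 22.9068
radial distance = base radius + s = 45 + 22.9068 = 67.9068

67.9068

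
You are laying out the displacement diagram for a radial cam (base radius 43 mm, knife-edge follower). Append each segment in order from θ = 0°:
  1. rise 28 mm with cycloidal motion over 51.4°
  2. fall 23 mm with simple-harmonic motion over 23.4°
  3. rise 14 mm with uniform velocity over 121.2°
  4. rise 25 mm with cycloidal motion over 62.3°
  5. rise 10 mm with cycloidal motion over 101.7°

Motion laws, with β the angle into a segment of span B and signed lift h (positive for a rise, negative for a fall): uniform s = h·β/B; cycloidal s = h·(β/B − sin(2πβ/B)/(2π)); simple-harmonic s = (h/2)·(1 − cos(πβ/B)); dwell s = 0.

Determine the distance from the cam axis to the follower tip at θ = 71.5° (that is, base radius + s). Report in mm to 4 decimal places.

seg 1 [0°–51.4°] cycloidal, h=28: full span → s += 28 → s = 28.0000
seg 2 [51.4°–74.8°] simple-harmonic, h=-23: θ=71.5° here. β=20.1, B=23.4. -23/2·(1 − cos(π·0.8590)) = -21.8897 → s = 6.1103
radial distance = base radius + s = 43 + 6.1103 = 49.1103

49.1103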